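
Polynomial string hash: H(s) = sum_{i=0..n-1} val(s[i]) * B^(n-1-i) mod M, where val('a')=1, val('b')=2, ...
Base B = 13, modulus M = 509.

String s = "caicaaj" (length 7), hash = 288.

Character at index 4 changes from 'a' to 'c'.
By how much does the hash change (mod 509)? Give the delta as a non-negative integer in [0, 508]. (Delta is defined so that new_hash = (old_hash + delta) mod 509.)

Answer: 338

Derivation:
Delta formula: (val(new) - val(old)) * B^(n-1-k) mod M
  val('c') - val('a') = 3 - 1 = 2
  B^(n-1-k) = 13^2 mod 509 = 169
  Delta = 2 * 169 mod 509 = 338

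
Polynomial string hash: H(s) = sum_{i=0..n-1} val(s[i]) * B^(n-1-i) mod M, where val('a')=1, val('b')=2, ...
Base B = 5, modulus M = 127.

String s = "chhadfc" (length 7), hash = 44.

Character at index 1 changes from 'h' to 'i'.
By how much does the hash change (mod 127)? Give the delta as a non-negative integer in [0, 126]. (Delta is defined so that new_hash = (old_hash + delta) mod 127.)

Delta formula: (val(new) - val(old)) * B^(n-1-k) mod M
  val('i') - val('h') = 9 - 8 = 1
  B^(n-1-k) = 5^5 mod 127 = 77
  Delta = 1 * 77 mod 127 = 77

Answer: 77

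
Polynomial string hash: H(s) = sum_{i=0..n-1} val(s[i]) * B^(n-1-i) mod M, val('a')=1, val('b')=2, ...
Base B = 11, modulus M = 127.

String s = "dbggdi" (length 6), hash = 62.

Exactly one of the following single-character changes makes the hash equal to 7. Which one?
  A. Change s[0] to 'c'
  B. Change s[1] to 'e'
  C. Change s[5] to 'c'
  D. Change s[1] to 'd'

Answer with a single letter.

Answer: D

Derivation:
Option A: s[0]='d'->'c', delta=(3-4)*11^5 mod 127 = 112, hash=62+112 mod 127 = 47
Option B: s[1]='b'->'e', delta=(5-2)*11^4 mod 127 = 108, hash=62+108 mod 127 = 43
Option C: s[5]='i'->'c', delta=(3-9)*11^0 mod 127 = 121, hash=62+121 mod 127 = 56
Option D: s[1]='b'->'d', delta=(4-2)*11^4 mod 127 = 72, hash=62+72 mod 127 = 7 <-- target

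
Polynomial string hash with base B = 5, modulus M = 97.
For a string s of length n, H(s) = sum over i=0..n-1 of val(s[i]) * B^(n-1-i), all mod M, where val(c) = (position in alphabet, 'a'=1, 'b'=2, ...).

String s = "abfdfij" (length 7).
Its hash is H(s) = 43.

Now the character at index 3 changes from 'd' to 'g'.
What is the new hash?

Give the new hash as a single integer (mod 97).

Answer: 30

Derivation:
val('d') = 4, val('g') = 7
Position k = 3, exponent = n-1-k = 3
B^3 mod M = 5^3 mod 97 = 28
Delta = (7 - 4) * 28 mod 97 = 84
New hash = (43 + 84) mod 97 = 30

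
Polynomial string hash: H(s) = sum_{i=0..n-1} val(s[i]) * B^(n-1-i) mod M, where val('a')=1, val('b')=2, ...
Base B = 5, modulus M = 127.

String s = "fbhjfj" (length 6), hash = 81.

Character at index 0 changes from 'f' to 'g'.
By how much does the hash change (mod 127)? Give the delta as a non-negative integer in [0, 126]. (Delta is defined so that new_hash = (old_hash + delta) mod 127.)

Answer: 77

Derivation:
Delta formula: (val(new) - val(old)) * B^(n-1-k) mod M
  val('g') - val('f') = 7 - 6 = 1
  B^(n-1-k) = 5^5 mod 127 = 77
  Delta = 1 * 77 mod 127 = 77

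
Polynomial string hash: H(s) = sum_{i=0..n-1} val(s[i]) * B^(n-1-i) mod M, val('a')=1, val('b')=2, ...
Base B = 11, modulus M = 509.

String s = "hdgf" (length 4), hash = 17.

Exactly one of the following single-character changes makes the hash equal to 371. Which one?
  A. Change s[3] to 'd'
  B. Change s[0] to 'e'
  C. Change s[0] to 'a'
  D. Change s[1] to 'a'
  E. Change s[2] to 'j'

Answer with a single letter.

Option A: s[3]='f'->'d', delta=(4-6)*11^0 mod 509 = 507, hash=17+507 mod 509 = 15
Option B: s[0]='h'->'e', delta=(5-8)*11^3 mod 509 = 79, hash=17+79 mod 509 = 96
Option C: s[0]='h'->'a', delta=(1-8)*11^3 mod 509 = 354, hash=17+354 mod 509 = 371 <-- target
Option D: s[1]='d'->'a', delta=(1-4)*11^2 mod 509 = 146, hash=17+146 mod 509 = 163
Option E: s[2]='g'->'j', delta=(10-7)*11^1 mod 509 = 33, hash=17+33 mod 509 = 50

Answer: C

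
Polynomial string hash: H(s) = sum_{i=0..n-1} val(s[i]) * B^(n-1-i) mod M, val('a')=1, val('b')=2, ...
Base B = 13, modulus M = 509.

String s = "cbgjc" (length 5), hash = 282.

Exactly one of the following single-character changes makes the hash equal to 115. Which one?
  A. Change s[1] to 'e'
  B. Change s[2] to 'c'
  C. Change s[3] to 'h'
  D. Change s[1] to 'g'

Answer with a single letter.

Option A: s[1]='b'->'e', delta=(5-2)*13^3 mod 509 = 483, hash=282+483 mod 509 = 256
Option B: s[2]='g'->'c', delta=(3-7)*13^2 mod 509 = 342, hash=282+342 mod 509 = 115 <-- target
Option C: s[3]='j'->'h', delta=(8-10)*13^1 mod 509 = 483, hash=282+483 mod 509 = 256
Option D: s[1]='b'->'g', delta=(7-2)*13^3 mod 509 = 296, hash=282+296 mod 509 = 69

Answer: B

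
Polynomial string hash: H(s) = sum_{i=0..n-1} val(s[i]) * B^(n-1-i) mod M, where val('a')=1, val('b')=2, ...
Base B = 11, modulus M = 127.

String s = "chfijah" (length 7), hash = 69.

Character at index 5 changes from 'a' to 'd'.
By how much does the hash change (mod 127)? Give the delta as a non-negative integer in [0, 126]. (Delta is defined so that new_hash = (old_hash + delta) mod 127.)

Answer: 33

Derivation:
Delta formula: (val(new) - val(old)) * B^(n-1-k) mod M
  val('d') - val('a') = 4 - 1 = 3
  B^(n-1-k) = 11^1 mod 127 = 11
  Delta = 3 * 11 mod 127 = 33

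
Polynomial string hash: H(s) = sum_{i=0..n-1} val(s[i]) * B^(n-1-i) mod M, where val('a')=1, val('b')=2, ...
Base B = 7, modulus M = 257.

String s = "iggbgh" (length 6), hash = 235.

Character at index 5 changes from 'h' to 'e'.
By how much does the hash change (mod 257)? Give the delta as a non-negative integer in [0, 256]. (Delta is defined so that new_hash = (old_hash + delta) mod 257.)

Answer: 254

Derivation:
Delta formula: (val(new) - val(old)) * B^(n-1-k) mod M
  val('e') - val('h') = 5 - 8 = -3
  B^(n-1-k) = 7^0 mod 257 = 1
  Delta = -3 * 1 mod 257 = 254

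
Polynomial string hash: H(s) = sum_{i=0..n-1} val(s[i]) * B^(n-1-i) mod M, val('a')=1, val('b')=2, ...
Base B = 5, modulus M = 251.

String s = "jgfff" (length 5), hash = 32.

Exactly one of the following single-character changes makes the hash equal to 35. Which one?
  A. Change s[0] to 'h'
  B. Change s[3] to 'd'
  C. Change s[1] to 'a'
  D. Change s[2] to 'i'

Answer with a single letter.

Answer: C

Derivation:
Option A: s[0]='j'->'h', delta=(8-10)*5^4 mod 251 = 5, hash=32+5 mod 251 = 37
Option B: s[3]='f'->'d', delta=(4-6)*5^1 mod 251 = 241, hash=32+241 mod 251 = 22
Option C: s[1]='g'->'a', delta=(1-7)*5^3 mod 251 = 3, hash=32+3 mod 251 = 35 <-- target
Option D: s[2]='f'->'i', delta=(9-6)*5^2 mod 251 = 75, hash=32+75 mod 251 = 107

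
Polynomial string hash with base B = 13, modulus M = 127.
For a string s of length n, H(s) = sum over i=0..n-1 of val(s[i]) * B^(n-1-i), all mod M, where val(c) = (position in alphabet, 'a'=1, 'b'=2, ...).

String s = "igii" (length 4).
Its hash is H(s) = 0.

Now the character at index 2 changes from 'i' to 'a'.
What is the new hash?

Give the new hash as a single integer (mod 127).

Answer: 23

Derivation:
val('i') = 9, val('a') = 1
Position k = 2, exponent = n-1-k = 1
B^1 mod M = 13^1 mod 127 = 13
Delta = (1 - 9) * 13 mod 127 = 23
New hash = (0 + 23) mod 127 = 23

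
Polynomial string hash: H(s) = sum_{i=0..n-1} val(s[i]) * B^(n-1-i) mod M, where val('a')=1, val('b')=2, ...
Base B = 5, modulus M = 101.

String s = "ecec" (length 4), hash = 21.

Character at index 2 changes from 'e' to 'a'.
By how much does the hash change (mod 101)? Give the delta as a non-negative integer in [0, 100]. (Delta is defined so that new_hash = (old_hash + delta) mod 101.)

Answer: 81

Derivation:
Delta formula: (val(new) - val(old)) * B^(n-1-k) mod M
  val('a') - val('e') = 1 - 5 = -4
  B^(n-1-k) = 5^1 mod 101 = 5
  Delta = -4 * 5 mod 101 = 81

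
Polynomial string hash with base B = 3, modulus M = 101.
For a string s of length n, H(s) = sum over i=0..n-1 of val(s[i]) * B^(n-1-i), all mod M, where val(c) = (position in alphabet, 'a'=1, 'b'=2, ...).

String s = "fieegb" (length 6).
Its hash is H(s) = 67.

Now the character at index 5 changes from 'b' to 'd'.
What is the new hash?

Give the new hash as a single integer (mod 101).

Answer: 69

Derivation:
val('b') = 2, val('d') = 4
Position k = 5, exponent = n-1-k = 0
B^0 mod M = 3^0 mod 101 = 1
Delta = (4 - 2) * 1 mod 101 = 2
New hash = (67 + 2) mod 101 = 69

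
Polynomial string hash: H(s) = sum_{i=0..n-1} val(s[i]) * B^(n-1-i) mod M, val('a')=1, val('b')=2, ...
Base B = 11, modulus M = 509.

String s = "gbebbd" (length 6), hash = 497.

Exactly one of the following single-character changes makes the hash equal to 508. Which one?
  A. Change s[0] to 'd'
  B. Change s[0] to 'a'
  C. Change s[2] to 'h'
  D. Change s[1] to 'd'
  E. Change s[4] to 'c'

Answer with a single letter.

Answer: E

Derivation:
Option A: s[0]='g'->'d', delta=(4-7)*11^5 mod 509 = 397, hash=497+397 mod 509 = 385
Option B: s[0]='g'->'a', delta=(1-7)*11^5 mod 509 = 285, hash=497+285 mod 509 = 273
Option C: s[2]='e'->'h', delta=(8-5)*11^3 mod 509 = 430, hash=497+430 mod 509 = 418
Option D: s[1]='b'->'d', delta=(4-2)*11^4 mod 509 = 269, hash=497+269 mod 509 = 257
Option E: s[4]='b'->'c', delta=(3-2)*11^1 mod 509 = 11, hash=497+11 mod 509 = 508 <-- target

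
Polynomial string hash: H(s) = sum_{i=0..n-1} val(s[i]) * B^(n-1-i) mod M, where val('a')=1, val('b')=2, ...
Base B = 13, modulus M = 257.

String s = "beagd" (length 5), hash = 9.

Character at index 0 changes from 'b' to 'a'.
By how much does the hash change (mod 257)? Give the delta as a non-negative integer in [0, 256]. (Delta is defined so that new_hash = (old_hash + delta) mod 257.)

Delta formula: (val(new) - val(old)) * B^(n-1-k) mod M
  val('a') - val('b') = 1 - 2 = -1
  B^(n-1-k) = 13^4 mod 257 = 34
  Delta = -1 * 34 mod 257 = 223

Answer: 223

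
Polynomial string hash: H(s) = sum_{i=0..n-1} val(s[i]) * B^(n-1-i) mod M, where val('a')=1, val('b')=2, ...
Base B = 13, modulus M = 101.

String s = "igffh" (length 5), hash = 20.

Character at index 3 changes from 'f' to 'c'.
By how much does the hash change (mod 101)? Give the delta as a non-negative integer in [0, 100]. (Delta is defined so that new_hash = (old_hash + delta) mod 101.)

Delta formula: (val(new) - val(old)) * B^(n-1-k) mod M
  val('c') - val('f') = 3 - 6 = -3
  B^(n-1-k) = 13^1 mod 101 = 13
  Delta = -3 * 13 mod 101 = 62

Answer: 62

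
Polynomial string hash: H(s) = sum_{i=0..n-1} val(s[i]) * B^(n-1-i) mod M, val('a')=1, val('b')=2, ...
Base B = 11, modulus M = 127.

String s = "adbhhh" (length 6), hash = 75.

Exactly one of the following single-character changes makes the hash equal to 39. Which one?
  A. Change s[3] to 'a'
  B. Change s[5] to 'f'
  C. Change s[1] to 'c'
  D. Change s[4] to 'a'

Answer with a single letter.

Option A: s[3]='h'->'a', delta=(1-8)*11^2 mod 127 = 42, hash=75+42 mod 127 = 117
Option B: s[5]='h'->'f', delta=(6-8)*11^0 mod 127 = 125, hash=75+125 mod 127 = 73
Option C: s[1]='d'->'c', delta=(3-4)*11^4 mod 127 = 91, hash=75+91 mod 127 = 39 <-- target
Option D: s[4]='h'->'a', delta=(1-8)*11^1 mod 127 = 50, hash=75+50 mod 127 = 125

Answer: C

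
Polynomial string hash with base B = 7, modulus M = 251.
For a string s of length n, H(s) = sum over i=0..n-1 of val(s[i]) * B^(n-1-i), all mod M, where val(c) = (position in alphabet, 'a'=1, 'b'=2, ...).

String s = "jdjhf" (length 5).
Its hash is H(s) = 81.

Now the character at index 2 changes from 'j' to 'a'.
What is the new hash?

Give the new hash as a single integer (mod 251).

Answer: 142

Derivation:
val('j') = 10, val('a') = 1
Position k = 2, exponent = n-1-k = 2
B^2 mod M = 7^2 mod 251 = 49
Delta = (1 - 10) * 49 mod 251 = 61
New hash = (81 + 61) mod 251 = 142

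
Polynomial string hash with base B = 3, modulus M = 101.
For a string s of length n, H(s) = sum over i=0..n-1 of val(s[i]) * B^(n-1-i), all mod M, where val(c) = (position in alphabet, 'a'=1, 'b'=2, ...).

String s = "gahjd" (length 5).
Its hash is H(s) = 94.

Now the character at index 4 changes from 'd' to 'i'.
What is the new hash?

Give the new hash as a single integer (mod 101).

val('d') = 4, val('i') = 9
Position k = 4, exponent = n-1-k = 0
B^0 mod M = 3^0 mod 101 = 1
Delta = (9 - 4) * 1 mod 101 = 5
New hash = (94 + 5) mod 101 = 99

Answer: 99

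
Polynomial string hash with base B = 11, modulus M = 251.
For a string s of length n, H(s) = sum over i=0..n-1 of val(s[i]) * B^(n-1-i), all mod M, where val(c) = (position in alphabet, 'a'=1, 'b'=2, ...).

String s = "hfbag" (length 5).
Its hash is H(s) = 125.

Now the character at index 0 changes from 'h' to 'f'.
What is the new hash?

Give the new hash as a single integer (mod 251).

Answer: 210

Derivation:
val('h') = 8, val('f') = 6
Position k = 0, exponent = n-1-k = 4
B^4 mod M = 11^4 mod 251 = 83
Delta = (6 - 8) * 83 mod 251 = 85
New hash = (125 + 85) mod 251 = 210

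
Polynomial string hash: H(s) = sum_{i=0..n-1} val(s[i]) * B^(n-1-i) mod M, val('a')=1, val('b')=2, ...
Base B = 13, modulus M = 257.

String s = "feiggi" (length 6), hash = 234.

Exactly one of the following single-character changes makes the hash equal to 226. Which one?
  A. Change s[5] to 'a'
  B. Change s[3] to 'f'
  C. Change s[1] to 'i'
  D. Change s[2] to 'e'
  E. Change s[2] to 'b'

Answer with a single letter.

Answer: A

Derivation:
Option A: s[5]='i'->'a', delta=(1-9)*13^0 mod 257 = 249, hash=234+249 mod 257 = 226 <-- target
Option B: s[3]='g'->'f', delta=(6-7)*13^2 mod 257 = 88, hash=234+88 mod 257 = 65
Option C: s[1]='e'->'i', delta=(9-5)*13^4 mod 257 = 136, hash=234+136 mod 257 = 113
Option D: s[2]='i'->'e', delta=(5-9)*13^3 mod 257 = 207, hash=234+207 mod 257 = 184
Option E: s[2]='i'->'b', delta=(2-9)*13^3 mod 257 = 41, hash=234+41 mod 257 = 18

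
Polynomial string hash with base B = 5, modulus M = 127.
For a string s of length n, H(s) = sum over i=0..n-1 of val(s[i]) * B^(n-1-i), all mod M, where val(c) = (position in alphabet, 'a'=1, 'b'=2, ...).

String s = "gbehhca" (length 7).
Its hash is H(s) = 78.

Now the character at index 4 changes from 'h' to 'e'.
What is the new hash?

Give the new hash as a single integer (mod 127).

Answer: 3

Derivation:
val('h') = 8, val('e') = 5
Position k = 4, exponent = n-1-k = 2
B^2 mod M = 5^2 mod 127 = 25
Delta = (5 - 8) * 25 mod 127 = 52
New hash = (78 + 52) mod 127 = 3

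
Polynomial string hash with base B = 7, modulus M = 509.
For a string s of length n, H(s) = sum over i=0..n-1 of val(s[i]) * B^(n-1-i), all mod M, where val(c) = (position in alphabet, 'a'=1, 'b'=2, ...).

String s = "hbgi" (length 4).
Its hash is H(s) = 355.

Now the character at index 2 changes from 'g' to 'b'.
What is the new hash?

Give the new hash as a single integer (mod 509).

Answer: 320

Derivation:
val('g') = 7, val('b') = 2
Position k = 2, exponent = n-1-k = 1
B^1 mod M = 7^1 mod 509 = 7
Delta = (2 - 7) * 7 mod 509 = 474
New hash = (355 + 474) mod 509 = 320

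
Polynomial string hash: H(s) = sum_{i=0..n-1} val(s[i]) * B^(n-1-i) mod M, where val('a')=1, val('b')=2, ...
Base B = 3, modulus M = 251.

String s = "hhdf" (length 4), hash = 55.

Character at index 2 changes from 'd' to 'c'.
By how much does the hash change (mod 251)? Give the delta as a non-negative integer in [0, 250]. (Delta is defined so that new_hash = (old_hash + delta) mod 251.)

Answer: 248

Derivation:
Delta formula: (val(new) - val(old)) * B^(n-1-k) mod M
  val('c') - val('d') = 3 - 4 = -1
  B^(n-1-k) = 3^1 mod 251 = 3
  Delta = -1 * 3 mod 251 = 248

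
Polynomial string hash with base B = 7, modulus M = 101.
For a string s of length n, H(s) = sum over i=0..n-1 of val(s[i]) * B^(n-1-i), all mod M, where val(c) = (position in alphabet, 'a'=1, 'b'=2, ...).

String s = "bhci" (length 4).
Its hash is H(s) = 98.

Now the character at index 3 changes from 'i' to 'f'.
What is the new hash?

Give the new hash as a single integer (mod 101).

val('i') = 9, val('f') = 6
Position k = 3, exponent = n-1-k = 0
B^0 mod M = 7^0 mod 101 = 1
Delta = (6 - 9) * 1 mod 101 = 98
New hash = (98 + 98) mod 101 = 95

Answer: 95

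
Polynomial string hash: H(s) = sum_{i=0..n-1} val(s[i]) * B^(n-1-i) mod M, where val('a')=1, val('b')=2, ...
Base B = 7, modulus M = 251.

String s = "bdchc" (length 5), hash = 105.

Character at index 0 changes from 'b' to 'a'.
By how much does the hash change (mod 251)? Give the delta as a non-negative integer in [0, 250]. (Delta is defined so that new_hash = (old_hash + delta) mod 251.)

Answer: 109

Derivation:
Delta formula: (val(new) - val(old)) * B^(n-1-k) mod M
  val('a') - val('b') = 1 - 2 = -1
  B^(n-1-k) = 7^4 mod 251 = 142
  Delta = -1 * 142 mod 251 = 109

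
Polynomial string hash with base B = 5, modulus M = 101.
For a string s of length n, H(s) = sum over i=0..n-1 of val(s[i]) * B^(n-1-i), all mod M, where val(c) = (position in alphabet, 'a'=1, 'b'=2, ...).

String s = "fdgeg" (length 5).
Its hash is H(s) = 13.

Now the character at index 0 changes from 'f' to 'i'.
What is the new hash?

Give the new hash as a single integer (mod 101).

Answer: 70

Derivation:
val('f') = 6, val('i') = 9
Position k = 0, exponent = n-1-k = 4
B^4 mod M = 5^4 mod 101 = 19
Delta = (9 - 6) * 19 mod 101 = 57
New hash = (13 + 57) mod 101 = 70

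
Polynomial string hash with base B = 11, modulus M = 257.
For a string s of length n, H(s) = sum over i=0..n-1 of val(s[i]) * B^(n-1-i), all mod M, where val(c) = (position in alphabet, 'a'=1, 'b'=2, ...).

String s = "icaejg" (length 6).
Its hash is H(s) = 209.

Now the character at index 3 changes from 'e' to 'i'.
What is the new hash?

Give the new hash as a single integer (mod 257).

val('e') = 5, val('i') = 9
Position k = 3, exponent = n-1-k = 2
B^2 mod M = 11^2 mod 257 = 121
Delta = (9 - 5) * 121 mod 257 = 227
New hash = (209 + 227) mod 257 = 179

Answer: 179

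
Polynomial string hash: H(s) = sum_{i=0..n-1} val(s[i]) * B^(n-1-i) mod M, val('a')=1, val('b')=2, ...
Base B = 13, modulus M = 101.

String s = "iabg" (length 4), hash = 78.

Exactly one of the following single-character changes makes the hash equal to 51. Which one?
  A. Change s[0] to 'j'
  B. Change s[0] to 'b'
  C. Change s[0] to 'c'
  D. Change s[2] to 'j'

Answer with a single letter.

Answer: B

Derivation:
Option A: s[0]='i'->'j', delta=(10-9)*13^3 mod 101 = 76, hash=78+76 mod 101 = 53
Option B: s[0]='i'->'b', delta=(2-9)*13^3 mod 101 = 74, hash=78+74 mod 101 = 51 <-- target
Option C: s[0]='i'->'c', delta=(3-9)*13^3 mod 101 = 49, hash=78+49 mod 101 = 26
Option D: s[2]='b'->'j', delta=(10-2)*13^1 mod 101 = 3, hash=78+3 mod 101 = 81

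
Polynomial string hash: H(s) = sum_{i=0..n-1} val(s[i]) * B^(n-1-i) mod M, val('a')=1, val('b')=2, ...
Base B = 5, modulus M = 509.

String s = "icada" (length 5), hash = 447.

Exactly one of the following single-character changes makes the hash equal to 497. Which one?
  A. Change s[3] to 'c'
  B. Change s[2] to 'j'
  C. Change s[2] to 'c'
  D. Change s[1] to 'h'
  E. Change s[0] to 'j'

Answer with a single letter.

Answer: C

Derivation:
Option A: s[3]='d'->'c', delta=(3-4)*5^1 mod 509 = 504, hash=447+504 mod 509 = 442
Option B: s[2]='a'->'j', delta=(10-1)*5^2 mod 509 = 225, hash=447+225 mod 509 = 163
Option C: s[2]='a'->'c', delta=(3-1)*5^2 mod 509 = 50, hash=447+50 mod 509 = 497 <-- target
Option D: s[1]='c'->'h', delta=(8-3)*5^3 mod 509 = 116, hash=447+116 mod 509 = 54
Option E: s[0]='i'->'j', delta=(10-9)*5^4 mod 509 = 116, hash=447+116 mod 509 = 54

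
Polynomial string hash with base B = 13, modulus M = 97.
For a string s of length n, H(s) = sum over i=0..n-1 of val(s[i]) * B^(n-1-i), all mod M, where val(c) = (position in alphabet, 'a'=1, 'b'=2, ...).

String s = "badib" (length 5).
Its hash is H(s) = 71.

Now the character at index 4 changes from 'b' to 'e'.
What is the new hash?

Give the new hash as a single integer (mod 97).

val('b') = 2, val('e') = 5
Position k = 4, exponent = n-1-k = 0
B^0 mod M = 13^0 mod 97 = 1
Delta = (5 - 2) * 1 mod 97 = 3
New hash = (71 + 3) mod 97 = 74

Answer: 74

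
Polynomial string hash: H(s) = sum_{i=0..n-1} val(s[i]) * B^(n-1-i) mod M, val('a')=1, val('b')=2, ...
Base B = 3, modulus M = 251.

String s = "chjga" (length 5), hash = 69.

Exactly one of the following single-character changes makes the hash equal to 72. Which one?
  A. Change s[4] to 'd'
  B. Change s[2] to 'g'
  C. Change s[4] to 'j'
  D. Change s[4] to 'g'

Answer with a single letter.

Answer: A

Derivation:
Option A: s[4]='a'->'d', delta=(4-1)*3^0 mod 251 = 3, hash=69+3 mod 251 = 72 <-- target
Option B: s[2]='j'->'g', delta=(7-10)*3^2 mod 251 = 224, hash=69+224 mod 251 = 42
Option C: s[4]='a'->'j', delta=(10-1)*3^0 mod 251 = 9, hash=69+9 mod 251 = 78
Option D: s[4]='a'->'g', delta=(7-1)*3^0 mod 251 = 6, hash=69+6 mod 251 = 75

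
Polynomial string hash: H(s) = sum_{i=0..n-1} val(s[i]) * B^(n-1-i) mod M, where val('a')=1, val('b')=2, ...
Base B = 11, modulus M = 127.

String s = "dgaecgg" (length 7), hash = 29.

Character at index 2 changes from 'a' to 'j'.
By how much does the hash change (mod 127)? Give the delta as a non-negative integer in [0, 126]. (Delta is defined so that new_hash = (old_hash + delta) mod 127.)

Answer: 70

Derivation:
Delta formula: (val(new) - val(old)) * B^(n-1-k) mod M
  val('j') - val('a') = 10 - 1 = 9
  B^(n-1-k) = 11^4 mod 127 = 36
  Delta = 9 * 36 mod 127 = 70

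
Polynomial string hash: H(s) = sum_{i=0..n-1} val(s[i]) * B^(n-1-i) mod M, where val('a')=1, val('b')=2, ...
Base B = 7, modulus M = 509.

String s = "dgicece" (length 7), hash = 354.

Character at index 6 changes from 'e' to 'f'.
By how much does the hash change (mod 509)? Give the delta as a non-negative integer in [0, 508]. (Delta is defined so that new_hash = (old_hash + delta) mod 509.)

Delta formula: (val(new) - val(old)) * B^(n-1-k) mod M
  val('f') - val('e') = 6 - 5 = 1
  B^(n-1-k) = 7^0 mod 509 = 1
  Delta = 1 * 1 mod 509 = 1

Answer: 1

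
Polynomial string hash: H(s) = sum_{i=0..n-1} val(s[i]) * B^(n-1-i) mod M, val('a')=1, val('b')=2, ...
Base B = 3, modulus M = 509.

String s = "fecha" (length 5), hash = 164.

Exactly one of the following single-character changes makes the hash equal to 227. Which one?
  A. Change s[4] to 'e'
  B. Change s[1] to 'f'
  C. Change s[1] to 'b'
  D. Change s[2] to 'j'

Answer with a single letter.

Option A: s[4]='a'->'e', delta=(5-1)*3^0 mod 509 = 4, hash=164+4 mod 509 = 168
Option B: s[1]='e'->'f', delta=(6-5)*3^3 mod 509 = 27, hash=164+27 mod 509 = 191
Option C: s[1]='e'->'b', delta=(2-5)*3^3 mod 509 = 428, hash=164+428 mod 509 = 83
Option D: s[2]='c'->'j', delta=(10-3)*3^2 mod 509 = 63, hash=164+63 mod 509 = 227 <-- target

Answer: D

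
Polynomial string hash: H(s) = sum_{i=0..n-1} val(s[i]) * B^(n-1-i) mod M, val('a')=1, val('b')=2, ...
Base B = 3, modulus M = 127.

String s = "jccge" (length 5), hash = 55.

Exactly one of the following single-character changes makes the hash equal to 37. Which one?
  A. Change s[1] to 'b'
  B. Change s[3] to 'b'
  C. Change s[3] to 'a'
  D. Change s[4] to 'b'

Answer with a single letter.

Option A: s[1]='c'->'b', delta=(2-3)*3^3 mod 127 = 100, hash=55+100 mod 127 = 28
Option B: s[3]='g'->'b', delta=(2-7)*3^1 mod 127 = 112, hash=55+112 mod 127 = 40
Option C: s[3]='g'->'a', delta=(1-7)*3^1 mod 127 = 109, hash=55+109 mod 127 = 37 <-- target
Option D: s[4]='e'->'b', delta=(2-5)*3^0 mod 127 = 124, hash=55+124 mod 127 = 52

Answer: C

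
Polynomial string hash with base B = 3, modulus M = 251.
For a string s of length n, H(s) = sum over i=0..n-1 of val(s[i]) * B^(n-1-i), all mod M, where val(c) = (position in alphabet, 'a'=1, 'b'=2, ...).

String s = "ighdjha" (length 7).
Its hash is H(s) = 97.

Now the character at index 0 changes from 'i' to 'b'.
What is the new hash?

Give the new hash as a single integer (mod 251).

val('i') = 9, val('b') = 2
Position k = 0, exponent = n-1-k = 6
B^6 mod M = 3^6 mod 251 = 227
Delta = (2 - 9) * 227 mod 251 = 168
New hash = (97 + 168) mod 251 = 14

Answer: 14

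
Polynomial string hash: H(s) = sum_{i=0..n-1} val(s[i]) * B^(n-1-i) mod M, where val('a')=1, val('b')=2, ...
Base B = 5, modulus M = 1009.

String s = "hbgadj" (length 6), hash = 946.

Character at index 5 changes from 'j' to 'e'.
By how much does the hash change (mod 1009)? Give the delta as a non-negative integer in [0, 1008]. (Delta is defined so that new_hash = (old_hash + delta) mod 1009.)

Answer: 1004

Derivation:
Delta formula: (val(new) - val(old)) * B^(n-1-k) mod M
  val('e') - val('j') = 5 - 10 = -5
  B^(n-1-k) = 5^0 mod 1009 = 1
  Delta = -5 * 1 mod 1009 = 1004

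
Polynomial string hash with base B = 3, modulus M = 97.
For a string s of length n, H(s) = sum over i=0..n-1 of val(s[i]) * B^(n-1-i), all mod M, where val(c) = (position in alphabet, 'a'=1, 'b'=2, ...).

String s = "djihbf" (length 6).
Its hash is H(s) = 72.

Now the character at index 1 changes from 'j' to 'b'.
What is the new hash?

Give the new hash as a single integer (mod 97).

Answer: 6

Derivation:
val('j') = 10, val('b') = 2
Position k = 1, exponent = n-1-k = 4
B^4 mod M = 3^4 mod 97 = 81
Delta = (2 - 10) * 81 mod 97 = 31
New hash = (72 + 31) mod 97 = 6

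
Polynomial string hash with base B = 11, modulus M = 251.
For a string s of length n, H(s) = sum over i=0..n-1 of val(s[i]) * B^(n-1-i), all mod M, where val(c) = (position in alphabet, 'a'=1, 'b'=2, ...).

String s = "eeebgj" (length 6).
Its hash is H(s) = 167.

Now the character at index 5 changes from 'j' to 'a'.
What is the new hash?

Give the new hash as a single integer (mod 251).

val('j') = 10, val('a') = 1
Position k = 5, exponent = n-1-k = 0
B^0 mod M = 11^0 mod 251 = 1
Delta = (1 - 10) * 1 mod 251 = 242
New hash = (167 + 242) mod 251 = 158

Answer: 158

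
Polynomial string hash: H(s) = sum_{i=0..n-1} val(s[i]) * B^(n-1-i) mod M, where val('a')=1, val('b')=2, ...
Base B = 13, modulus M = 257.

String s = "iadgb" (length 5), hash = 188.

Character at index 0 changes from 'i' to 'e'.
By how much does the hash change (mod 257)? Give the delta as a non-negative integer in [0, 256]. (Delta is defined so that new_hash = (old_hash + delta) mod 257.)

Answer: 121

Derivation:
Delta formula: (val(new) - val(old)) * B^(n-1-k) mod M
  val('e') - val('i') = 5 - 9 = -4
  B^(n-1-k) = 13^4 mod 257 = 34
  Delta = -4 * 34 mod 257 = 121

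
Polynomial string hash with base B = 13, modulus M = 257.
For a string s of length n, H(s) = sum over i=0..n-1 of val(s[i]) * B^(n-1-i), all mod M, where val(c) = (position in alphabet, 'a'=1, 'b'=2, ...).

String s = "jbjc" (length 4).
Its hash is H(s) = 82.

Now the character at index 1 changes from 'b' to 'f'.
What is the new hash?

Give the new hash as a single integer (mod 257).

val('b') = 2, val('f') = 6
Position k = 1, exponent = n-1-k = 2
B^2 mod M = 13^2 mod 257 = 169
Delta = (6 - 2) * 169 mod 257 = 162
New hash = (82 + 162) mod 257 = 244

Answer: 244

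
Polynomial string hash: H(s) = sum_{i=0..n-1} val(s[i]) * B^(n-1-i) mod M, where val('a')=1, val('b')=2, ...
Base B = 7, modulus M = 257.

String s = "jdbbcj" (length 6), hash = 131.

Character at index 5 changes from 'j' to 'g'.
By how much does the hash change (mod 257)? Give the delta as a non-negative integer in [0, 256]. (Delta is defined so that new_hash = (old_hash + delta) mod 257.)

Delta formula: (val(new) - val(old)) * B^(n-1-k) mod M
  val('g') - val('j') = 7 - 10 = -3
  B^(n-1-k) = 7^0 mod 257 = 1
  Delta = -3 * 1 mod 257 = 254

Answer: 254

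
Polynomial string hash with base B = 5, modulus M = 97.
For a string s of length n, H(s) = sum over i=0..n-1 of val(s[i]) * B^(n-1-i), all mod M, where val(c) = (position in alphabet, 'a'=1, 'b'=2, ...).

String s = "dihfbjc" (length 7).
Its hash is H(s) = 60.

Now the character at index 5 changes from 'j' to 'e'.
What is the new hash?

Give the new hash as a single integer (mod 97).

Answer: 35

Derivation:
val('j') = 10, val('e') = 5
Position k = 5, exponent = n-1-k = 1
B^1 mod M = 5^1 mod 97 = 5
Delta = (5 - 10) * 5 mod 97 = 72
New hash = (60 + 72) mod 97 = 35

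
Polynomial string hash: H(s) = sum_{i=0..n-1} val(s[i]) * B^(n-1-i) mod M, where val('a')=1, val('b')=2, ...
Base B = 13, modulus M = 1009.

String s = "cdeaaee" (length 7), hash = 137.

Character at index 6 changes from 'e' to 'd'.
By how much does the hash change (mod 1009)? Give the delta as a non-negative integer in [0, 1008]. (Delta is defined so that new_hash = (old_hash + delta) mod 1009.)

Delta formula: (val(new) - val(old)) * B^(n-1-k) mod M
  val('d') - val('e') = 4 - 5 = -1
  B^(n-1-k) = 13^0 mod 1009 = 1
  Delta = -1 * 1 mod 1009 = 1008

Answer: 1008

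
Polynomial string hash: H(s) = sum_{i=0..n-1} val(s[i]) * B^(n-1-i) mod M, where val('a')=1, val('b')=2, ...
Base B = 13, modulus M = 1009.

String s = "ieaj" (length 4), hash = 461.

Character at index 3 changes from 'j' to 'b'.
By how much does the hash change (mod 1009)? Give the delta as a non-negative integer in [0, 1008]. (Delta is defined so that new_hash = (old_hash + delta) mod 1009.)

Answer: 1001

Derivation:
Delta formula: (val(new) - val(old)) * B^(n-1-k) mod M
  val('b') - val('j') = 2 - 10 = -8
  B^(n-1-k) = 13^0 mod 1009 = 1
  Delta = -8 * 1 mod 1009 = 1001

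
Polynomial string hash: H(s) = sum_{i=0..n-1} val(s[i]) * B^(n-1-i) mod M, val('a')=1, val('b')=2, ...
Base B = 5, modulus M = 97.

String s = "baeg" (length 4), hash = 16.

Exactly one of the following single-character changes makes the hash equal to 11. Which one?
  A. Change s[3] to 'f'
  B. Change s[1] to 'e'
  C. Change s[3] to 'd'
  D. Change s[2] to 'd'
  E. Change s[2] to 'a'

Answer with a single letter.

Answer: D

Derivation:
Option A: s[3]='g'->'f', delta=(6-7)*5^0 mod 97 = 96, hash=16+96 mod 97 = 15
Option B: s[1]='a'->'e', delta=(5-1)*5^2 mod 97 = 3, hash=16+3 mod 97 = 19
Option C: s[3]='g'->'d', delta=(4-7)*5^0 mod 97 = 94, hash=16+94 mod 97 = 13
Option D: s[2]='e'->'d', delta=(4-5)*5^1 mod 97 = 92, hash=16+92 mod 97 = 11 <-- target
Option E: s[2]='e'->'a', delta=(1-5)*5^1 mod 97 = 77, hash=16+77 mod 97 = 93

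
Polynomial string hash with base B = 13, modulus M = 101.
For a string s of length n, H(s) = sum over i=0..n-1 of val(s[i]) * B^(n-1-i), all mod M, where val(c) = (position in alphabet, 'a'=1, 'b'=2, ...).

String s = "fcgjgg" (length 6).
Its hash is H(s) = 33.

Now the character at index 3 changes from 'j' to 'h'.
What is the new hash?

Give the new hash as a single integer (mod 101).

val('j') = 10, val('h') = 8
Position k = 3, exponent = n-1-k = 2
B^2 mod M = 13^2 mod 101 = 68
Delta = (8 - 10) * 68 mod 101 = 66
New hash = (33 + 66) mod 101 = 99

Answer: 99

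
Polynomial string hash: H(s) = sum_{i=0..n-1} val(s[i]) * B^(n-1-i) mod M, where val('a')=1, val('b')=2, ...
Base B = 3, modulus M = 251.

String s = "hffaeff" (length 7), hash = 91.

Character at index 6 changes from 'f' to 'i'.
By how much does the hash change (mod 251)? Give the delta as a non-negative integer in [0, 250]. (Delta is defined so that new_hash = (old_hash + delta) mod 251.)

Answer: 3

Derivation:
Delta formula: (val(new) - val(old)) * B^(n-1-k) mod M
  val('i') - val('f') = 9 - 6 = 3
  B^(n-1-k) = 3^0 mod 251 = 1
  Delta = 3 * 1 mod 251 = 3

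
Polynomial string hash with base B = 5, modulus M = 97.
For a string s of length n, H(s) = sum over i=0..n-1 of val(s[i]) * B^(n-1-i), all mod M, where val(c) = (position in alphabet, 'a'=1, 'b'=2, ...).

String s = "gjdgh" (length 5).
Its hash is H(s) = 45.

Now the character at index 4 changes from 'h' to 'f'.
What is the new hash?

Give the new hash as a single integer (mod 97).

val('h') = 8, val('f') = 6
Position k = 4, exponent = n-1-k = 0
B^0 mod M = 5^0 mod 97 = 1
Delta = (6 - 8) * 1 mod 97 = 95
New hash = (45 + 95) mod 97 = 43

Answer: 43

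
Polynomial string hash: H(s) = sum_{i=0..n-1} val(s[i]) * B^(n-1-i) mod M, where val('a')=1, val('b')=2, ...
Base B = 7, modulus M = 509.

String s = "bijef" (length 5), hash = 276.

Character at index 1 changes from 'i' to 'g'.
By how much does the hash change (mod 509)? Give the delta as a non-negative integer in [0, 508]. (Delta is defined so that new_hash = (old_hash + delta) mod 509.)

Delta formula: (val(new) - val(old)) * B^(n-1-k) mod M
  val('g') - val('i') = 7 - 9 = -2
  B^(n-1-k) = 7^3 mod 509 = 343
  Delta = -2 * 343 mod 509 = 332

Answer: 332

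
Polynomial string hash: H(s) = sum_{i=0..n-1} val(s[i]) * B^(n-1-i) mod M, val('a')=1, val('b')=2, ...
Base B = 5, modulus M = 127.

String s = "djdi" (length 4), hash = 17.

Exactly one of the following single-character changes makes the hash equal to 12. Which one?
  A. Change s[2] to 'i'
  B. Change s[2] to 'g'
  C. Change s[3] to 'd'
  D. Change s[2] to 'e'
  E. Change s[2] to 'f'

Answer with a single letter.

Option A: s[2]='d'->'i', delta=(9-4)*5^1 mod 127 = 25, hash=17+25 mod 127 = 42
Option B: s[2]='d'->'g', delta=(7-4)*5^1 mod 127 = 15, hash=17+15 mod 127 = 32
Option C: s[3]='i'->'d', delta=(4-9)*5^0 mod 127 = 122, hash=17+122 mod 127 = 12 <-- target
Option D: s[2]='d'->'e', delta=(5-4)*5^1 mod 127 = 5, hash=17+5 mod 127 = 22
Option E: s[2]='d'->'f', delta=(6-4)*5^1 mod 127 = 10, hash=17+10 mod 127 = 27

Answer: C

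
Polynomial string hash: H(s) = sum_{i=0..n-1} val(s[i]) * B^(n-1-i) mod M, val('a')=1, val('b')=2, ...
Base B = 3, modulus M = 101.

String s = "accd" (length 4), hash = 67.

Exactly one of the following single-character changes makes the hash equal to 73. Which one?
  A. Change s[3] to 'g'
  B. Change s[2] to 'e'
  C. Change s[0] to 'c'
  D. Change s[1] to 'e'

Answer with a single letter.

Option A: s[3]='d'->'g', delta=(7-4)*3^0 mod 101 = 3, hash=67+3 mod 101 = 70
Option B: s[2]='c'->'e', delta=(5-3)*3^1 mod 101 = 6, hash=67+6 mod 101 = 73 <-- target
Option C: s[0]='a'->'c', delta=(3-1)*3^3 mod 101 = 54, hash=67+54 mod 101 = 20
Option D: s[1]='c'->'e', delta=(5-3)*3^2 mod 101 = 18, hash=67+18 mod 101 = 85

Answer: B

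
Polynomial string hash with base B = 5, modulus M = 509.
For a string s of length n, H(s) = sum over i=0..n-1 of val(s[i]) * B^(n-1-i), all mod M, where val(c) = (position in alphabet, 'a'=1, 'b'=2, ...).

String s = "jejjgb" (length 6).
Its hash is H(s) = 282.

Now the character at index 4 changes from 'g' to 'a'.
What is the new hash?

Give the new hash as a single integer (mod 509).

val('g') = 7, val('a') = 1
Position k = 4, exponent = n-1-k = 1
B^1 mod M = 5^1 mod 509 = 5
Delta = (1 - 7) * 5 mod 509 = 479
New hash = (282 + 479) mod 509 = 252

Answer: 252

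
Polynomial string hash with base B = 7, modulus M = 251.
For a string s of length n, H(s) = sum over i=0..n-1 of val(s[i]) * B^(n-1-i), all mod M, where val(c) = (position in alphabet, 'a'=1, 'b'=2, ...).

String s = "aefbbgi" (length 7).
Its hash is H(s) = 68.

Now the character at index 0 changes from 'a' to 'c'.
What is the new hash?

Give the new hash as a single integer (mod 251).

val('a') = 1, val('c') = 3
Position k = 0, exponent = n-1-k = 6
B^6 mod M = 7^6 mod 251 = 181
Delta = (3 - 1) * 181 mod 251 = 111
New hash = (68 + 111) mod 251 = 179

Answer: 179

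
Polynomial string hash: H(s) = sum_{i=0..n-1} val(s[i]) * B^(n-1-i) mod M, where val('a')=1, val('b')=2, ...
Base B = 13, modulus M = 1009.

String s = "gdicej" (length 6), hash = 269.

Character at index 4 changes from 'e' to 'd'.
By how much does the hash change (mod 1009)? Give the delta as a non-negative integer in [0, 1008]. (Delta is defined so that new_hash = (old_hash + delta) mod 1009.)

Answer: 996

Derivation:
Delta formula: (val(new) - val(old)) * B^(n-1-k) mod M
  val('d') - val('e') = 4 - 5 = -1
  B^(n-1-k) = 13^1 mod 1009 = 13
  Delta = -1 * 13 mod 1009 = 996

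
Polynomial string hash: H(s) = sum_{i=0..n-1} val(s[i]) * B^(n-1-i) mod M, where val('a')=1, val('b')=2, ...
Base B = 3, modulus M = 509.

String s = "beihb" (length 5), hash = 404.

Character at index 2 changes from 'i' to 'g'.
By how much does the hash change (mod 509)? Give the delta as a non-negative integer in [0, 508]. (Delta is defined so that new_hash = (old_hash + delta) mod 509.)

Delta formula: (val(new) - val(old)) * B^(n-1-k) mod M
  val('g') - val('i') = 7 - 9 = -2
  B^(n-1-k) = 3^2 mod 509 = 9
  Delta = -2 * 9 mod 509 = 491

Answer: 491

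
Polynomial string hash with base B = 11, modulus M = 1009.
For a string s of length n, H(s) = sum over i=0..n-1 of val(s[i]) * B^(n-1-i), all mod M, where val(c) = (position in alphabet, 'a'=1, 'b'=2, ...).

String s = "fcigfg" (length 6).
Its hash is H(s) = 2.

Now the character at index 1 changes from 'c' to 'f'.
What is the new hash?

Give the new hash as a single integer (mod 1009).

val('c') = 3, val('f') = 6
Position k = 1, exponent = n-1-k = 4
B^4 mod M = 11^4 mod 1009 = 515
Delta = (6 - 3) * 515 mod 1009 = 536
New hash = (2 + 536) mod 1009 = 538

Answer: 538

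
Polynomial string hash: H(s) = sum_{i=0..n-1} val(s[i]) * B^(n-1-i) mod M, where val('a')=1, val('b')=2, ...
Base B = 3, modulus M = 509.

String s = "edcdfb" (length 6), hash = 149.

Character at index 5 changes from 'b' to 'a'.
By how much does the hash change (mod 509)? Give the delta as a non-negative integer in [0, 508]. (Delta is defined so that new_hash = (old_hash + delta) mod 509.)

Answer: 508

Derivation:
Delta formula: (val(new) - val(old)) * B^(n-1-k) mod M
  val('a') - val('b') = 1 - 2 = -1
  B^(n-1-k) = 3^0 mod 509 = 1
  Delta = -1 * 1 mod 509 = 508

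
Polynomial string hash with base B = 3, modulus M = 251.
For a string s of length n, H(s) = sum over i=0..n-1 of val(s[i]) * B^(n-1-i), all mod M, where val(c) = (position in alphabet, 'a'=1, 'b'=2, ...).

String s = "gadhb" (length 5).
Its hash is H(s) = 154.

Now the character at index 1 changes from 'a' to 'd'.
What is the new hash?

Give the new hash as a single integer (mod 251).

Answer: 235

Derivation:
val('a') = 1, val('d') = 4
Position k = 1, exponent = n-1-k = 3
B^3 mod M = 3^3 mod 251 = 27
Delta = (4 - 1) * 27 mod 251 = 81
New hash = (154 + 81) mod 251 = 235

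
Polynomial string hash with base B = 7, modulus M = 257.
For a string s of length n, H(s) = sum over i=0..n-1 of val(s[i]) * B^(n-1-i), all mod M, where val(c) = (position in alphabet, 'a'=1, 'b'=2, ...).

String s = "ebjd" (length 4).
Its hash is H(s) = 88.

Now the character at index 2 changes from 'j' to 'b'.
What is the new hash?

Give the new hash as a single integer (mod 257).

val('j') = 10, val('b') = 2
Position k = 2, exponent = n-1-k = 1
B^1 mod M = 7^1 mod 257 = 7
Delta = (2 - 10) * 7 mod 257 = 201
New hash = (88 + 201) mod 257 = 32

Answer: 32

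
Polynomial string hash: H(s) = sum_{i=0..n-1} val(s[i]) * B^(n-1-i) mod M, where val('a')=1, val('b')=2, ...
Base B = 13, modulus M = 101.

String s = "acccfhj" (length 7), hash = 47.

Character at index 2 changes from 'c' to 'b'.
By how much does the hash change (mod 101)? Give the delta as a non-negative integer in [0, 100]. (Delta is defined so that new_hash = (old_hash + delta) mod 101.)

Answer: 22

Derivation:
Delta formula: (val(new) - val(old)) * B^(n-1-k) mod M
  val('b') - val('c') = 2 - 3 = -1
  B^(n-1-k) = 13^4 mod 101 = 79
  Delta = -1 * 79 mod 101 = 22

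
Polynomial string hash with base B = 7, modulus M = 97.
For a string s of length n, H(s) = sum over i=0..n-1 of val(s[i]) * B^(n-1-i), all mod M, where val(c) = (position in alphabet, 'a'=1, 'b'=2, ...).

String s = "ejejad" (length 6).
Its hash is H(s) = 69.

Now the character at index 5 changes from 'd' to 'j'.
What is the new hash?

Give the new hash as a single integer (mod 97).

val('d') = 4, val('j') = 10
Position k = 5, exponent = n-1-k = 0
B^0 mod M = 7^0 mod 97 = 1
Delta = (10 - 4) * 1 mod 97 = 6
New hash = (69 + 6) mod 97 = 75

Answer: 75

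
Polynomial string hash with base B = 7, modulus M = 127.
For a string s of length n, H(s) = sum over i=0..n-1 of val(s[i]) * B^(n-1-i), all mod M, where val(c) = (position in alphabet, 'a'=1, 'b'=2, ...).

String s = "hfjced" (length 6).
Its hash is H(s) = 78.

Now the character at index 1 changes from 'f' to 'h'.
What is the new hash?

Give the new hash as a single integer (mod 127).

Answer: 54

Derivation:
val('f') = 6, val('h') = 8
Position k = 1, exponent = n-1-k = 4
B^4 mod M = 7^4 mod 127 = 115
Delta = (8 - 6) * 115 mod 127 = 103
New hash = (78 + 103) mod 127 = 54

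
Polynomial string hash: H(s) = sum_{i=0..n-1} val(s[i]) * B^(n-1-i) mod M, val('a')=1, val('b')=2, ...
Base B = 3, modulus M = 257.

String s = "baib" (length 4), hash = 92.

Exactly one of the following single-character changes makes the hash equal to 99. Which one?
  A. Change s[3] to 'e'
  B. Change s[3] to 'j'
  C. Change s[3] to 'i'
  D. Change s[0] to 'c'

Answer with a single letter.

Option A: s[3]='b'->'e', delta=(5-2)*3^0 mod 257 = 3, hash=92+3 mod 257 = 95
Option B: s[3]='b'->'j', delta=(10-2)*3^0 mod 257 = 8, hash=92+8 mod 257 = 100
Option C: s[3]='b'->'i', delta=(9-2)*3^0 mod 257 = 7, hash=92+7 mod 257 = 99 <-- target
Option D: s[0]='b'->'c', delta=(3-2)*3^3 mod 257 = 27, hash=92+27 mod 257 = 119

Answer: C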